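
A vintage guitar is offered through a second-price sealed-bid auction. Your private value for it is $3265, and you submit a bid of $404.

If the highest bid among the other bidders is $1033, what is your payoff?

Your bid $404 is below the highest competing bid $1033, so you lose.
A losing bidder pays nothing and receives nothing: payoff = $0.

$0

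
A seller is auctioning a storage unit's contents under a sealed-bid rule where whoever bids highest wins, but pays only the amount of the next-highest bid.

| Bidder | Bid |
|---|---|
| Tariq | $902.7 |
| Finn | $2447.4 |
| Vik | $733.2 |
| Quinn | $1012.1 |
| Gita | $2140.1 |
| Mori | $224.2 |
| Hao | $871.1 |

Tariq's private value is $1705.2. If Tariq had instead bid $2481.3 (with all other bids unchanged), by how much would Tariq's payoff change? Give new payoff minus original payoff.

The highest bid among the other bidders is $2447.4; Tariq's bid doesn't change that.
Original bid $902.7: Tariq is not highest (top rival bid is $2447.4); payoff $0.
Alternative bid $2481.3: Tariq is highest, pays the top rival bid $2447.4; payoff $1705.2 − $2447.4 = −$742.2.
Change in payoff = −$742.2 − ($0) = −$742.2.

−$742.2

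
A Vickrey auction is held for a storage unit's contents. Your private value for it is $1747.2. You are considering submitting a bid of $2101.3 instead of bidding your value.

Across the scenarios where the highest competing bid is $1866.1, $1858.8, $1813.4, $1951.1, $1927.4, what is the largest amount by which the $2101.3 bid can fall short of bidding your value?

$203.9

$1866.1: truthful gives $0, deviation gives −$118.9 → loss $118.9.
$1858.8: truthful gives $0, deviation gives −$111.6 → loss $111.6.
$1813.4: truthful gives $0, deviation gives −$66.2 → loss $66.2.
$1951.1: truthful gives $0, deviation gives −$203.9 → loss $203.9.
$1927.4: truthful gives $0, deviation gives −$180.2 → loss $180.2.
Maximum loss: $203.9.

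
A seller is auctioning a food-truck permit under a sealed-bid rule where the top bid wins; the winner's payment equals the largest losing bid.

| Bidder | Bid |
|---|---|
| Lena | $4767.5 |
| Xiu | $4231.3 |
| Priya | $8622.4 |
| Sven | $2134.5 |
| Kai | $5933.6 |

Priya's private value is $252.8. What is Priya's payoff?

Highest bid: Priya at $8622.4, so Priya wins.
Second-highest bid: Kai at $5933.6 — that is the price the winner pays.
Priya's payoff = value − price = $252.8 − $5933.6 = −$5680.8.

−$5680.8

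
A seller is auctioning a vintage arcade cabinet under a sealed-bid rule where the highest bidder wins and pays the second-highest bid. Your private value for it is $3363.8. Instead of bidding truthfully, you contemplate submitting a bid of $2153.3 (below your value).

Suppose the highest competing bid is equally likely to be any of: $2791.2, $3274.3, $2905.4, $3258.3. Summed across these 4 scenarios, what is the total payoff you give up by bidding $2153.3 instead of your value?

The deviation costs you only when the competing bid falls strictly between $2153.3 and $3363.8; elsewhere both bids give the same outcome.
$2791.2: truthful payoff $572.6, deviation payoff $0 → loss $572.6.
$3274.3: truthful payoff $89.5, deviation payoff $0 → loss $89.5.
$2905.4: truthful payoff $458.4, deviation payoff $0 → loss $458.4.
$3258.3: truthful payoff $105.5, deviation payoff $0 → loss $105.5.
Total loss = $572.6 + $89.5 + $458.4 + $105.5 = $1226.
Truthful bidding weakly dominates here: raising your bid can only win items priced above your value, and lowering it can only forfeit items priced below.

$1226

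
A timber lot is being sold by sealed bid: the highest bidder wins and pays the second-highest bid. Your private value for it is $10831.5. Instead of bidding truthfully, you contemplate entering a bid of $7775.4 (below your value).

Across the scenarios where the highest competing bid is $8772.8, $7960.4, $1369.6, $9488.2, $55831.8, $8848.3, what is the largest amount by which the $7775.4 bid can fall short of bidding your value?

$2871.1

$8772.8: truthful gives $2058.7, deviation gives $0 → loss $2058.7.
$7960.4: truthful gives $2871.1, deviation gives $0 → loss $2871.1.
$1369.6: same outcome either way → loss $0.
$9488.2: truthful gives $1343.3, deviation gives $0 → loss $1343.3.
$55831.8: same outcome either way → loss $0.
$8848.3: truthful gives $1983.2, deviation gives $0 → loss $1983.2.
Maximum loss: $2871.1.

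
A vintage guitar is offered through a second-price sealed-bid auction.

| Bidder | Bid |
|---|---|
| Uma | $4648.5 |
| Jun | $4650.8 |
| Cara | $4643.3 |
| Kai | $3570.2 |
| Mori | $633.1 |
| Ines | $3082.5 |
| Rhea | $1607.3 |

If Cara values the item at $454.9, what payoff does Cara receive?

Highest bid: Jun at $4650.8, so Jun wins.
Second-highest bid: Uma at $4648.5 — that is the price the winner pays.
Cara did not win, so Cara pays nothing and receives nothing: payoff $0.

$0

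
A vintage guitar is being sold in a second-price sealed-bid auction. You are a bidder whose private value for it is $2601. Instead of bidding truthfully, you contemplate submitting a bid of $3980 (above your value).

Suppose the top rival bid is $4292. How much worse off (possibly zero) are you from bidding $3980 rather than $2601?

$0

Bidding your value $2601: you lose (since $2601 < $4292). Payoff $0.
Bidding $3980: you lose. Payoff $0.
Difference = $0 − $0 = $0; both bids lead to the same outcome because the competing bid is above both your value and your alternative bid.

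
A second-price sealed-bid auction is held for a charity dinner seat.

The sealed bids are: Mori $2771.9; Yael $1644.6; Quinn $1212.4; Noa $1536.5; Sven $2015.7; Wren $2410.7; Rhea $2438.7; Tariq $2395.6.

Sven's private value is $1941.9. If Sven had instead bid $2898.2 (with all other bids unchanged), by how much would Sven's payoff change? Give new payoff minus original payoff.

The highest bid among the other bidders is $2771.9; Sven's bid doesn't change that.
Original bid $2015.7: Sven is not highest (top rival bid is $2771.9); payoff $0.
Alternative bid $2898.2: Sven is highest, pays the top rival bid $2771.9; payoff $1941.9 − $2771.9 = −$830.
Change in payoff = −$830 − ($0) = −$830.

−$830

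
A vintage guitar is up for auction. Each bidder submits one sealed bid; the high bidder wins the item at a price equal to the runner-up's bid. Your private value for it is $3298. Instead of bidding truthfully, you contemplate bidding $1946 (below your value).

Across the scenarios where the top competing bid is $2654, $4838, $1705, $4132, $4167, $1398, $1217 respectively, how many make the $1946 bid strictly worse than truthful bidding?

1

The deviation hurts exactly when the highest competing bid lies strictly between $1946 and $3298 — underbidding then forfeits a profitable win.
$2654: inside the interval → strictly worse (loss $644).
$4838: above both → same outcome either way.
$1705: below both → same outcome either way.
$4132: above both → same outcome either way.
$4167: above both → same outcome either way.
$1398: below both → same outcome either way.
$1217: below both → same outcome either way.
Count: 1.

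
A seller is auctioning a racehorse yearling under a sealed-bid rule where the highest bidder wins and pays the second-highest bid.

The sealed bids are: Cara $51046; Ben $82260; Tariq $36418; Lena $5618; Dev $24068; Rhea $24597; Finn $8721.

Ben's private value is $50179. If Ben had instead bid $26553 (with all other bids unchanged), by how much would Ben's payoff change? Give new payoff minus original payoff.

The highest bid among the other bidders is $51046; Ben's bid doesn't change that.
Original bid $82260: Ben is highest, pays the top rival bid $51046; payoff $50179 − $51046 = −$867.
Alternative bid $26553: Ben is not highest (top rival bid is $51046); payoff $0.
Change in payoff = $0 − (−$867) = $867.

$867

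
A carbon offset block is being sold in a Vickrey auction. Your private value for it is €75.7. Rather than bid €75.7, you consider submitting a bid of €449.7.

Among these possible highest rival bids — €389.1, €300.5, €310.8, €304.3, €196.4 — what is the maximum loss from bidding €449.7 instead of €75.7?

€389.1: truthful gives €0, deviation gives −€313.4 → loss €313.4.
€300.5: truthful gives €0, deviation gives −€224.8 → loss €224.8.
€310.8: truthful gives €0, deviation gives −€235.1 → loss €235.1.
€304.3: truthful gives €0, deviation gives −€228.6 → loss €228.6.
€196.4: truthful gives €0, deviation gives −€120.7 → loss €120.7.
Maximum loss: €313.4.

€313.4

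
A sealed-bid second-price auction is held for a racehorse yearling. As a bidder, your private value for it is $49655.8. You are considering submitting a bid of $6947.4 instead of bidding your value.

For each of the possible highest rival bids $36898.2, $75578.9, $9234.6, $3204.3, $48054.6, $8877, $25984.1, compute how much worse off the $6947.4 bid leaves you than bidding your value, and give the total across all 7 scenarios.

$119230.5

The deviation costs you only when the competing bid falls strictly between $6947.4 and $49655.8; elsewhere both bids give the same outcome.
$36898.2: truthful payoff $12757.6, deviation payoff $0 → loss $12757.6.
$75578.9: outcomes coincide → loss $0.
$9234.6: truthful payoff $40421.2, deviation payoff $0 → loss $40421.2.
$3204.3: outcomes coincide → loss $0.
$48054.6: truthful payoff $1601.2, deviation payoff $0 → loss $1601.2.
$8877: truthful payoff $40778.8, deviation payoff $0 → loss $40778.8.
$25984.1: truthful payoff $23671.7, deviation payoff $0 → loss $23671.7.
Total loss = $12757.6 + $40421.2 + $1601.2 + $40778.8 + $23671.7 = $119230.5.
Truthful bidding weakly dominates here: raising your bid can only win items priced above your value, and lowering it can only forfeit items priced below.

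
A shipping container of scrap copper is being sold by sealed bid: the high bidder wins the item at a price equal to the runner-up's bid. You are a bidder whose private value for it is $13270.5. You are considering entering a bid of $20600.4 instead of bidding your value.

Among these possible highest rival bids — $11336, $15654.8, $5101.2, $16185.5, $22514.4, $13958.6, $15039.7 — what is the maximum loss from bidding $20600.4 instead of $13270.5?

$11336: same outcome either way → loss $0.
$15654.8: truthful gives $0, deviation gives −$2384.3 → loss $2384.3.
$5101.2: same outcome either way → loss $0.
$16185.5: truthful gives $0, deviation gives −$2915 → loss $2915.
$22514.4: same outcome either way → loss $0.
$13958.6: truthful gives $0, deviation gives −$688.1 → loss $688.1.
$15039.7: truthful gives $0, deviation gives −$1769.2 → loss $1769.2.
Maximum loss: $2915.

$2915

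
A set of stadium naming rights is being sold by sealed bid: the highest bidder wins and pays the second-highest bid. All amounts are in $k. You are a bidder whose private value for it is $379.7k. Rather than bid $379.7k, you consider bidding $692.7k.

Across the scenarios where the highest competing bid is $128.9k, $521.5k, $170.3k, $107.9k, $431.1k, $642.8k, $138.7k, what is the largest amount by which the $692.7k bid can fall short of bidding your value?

$263.1k

$128.9k: same outcome either way → loss $0k.
$521.5k: truthful gives $0k, deviation gives −$141.8k → loss $141.8k.
$170.3k: same outcome either way → loss $0k.
$107.9k: same outcome either way → loss $0k.
$431.1k: truthful gives $0k, deviation gives −$51.4k → loss $51.4k.
$642.8k: truthful gives $0k, deviation gives −$263.1k → loss $263.1k.
$138.7k: same outcome either way → loss $0k.
Maximum loss: $263.1k.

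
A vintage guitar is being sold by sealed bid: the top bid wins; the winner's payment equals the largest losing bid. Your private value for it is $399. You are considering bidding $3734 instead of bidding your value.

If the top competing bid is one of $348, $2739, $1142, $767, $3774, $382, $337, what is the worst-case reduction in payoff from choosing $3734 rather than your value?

$348: same outcome either way → loss $0.
$2739: truthful gives $0, deviation gives −$2340 → loss $2340.
$1142: truthful gives $0, deviation gives −$743 → loss $743.
$767: truthful gives $0, deviation gives −$368 → loss $368.
$3774: same outcome either way → loss $0.
$382: same outcome either way → loss $0.
$337: same outcome either way → loss $0.
Maximum loss: $2340.

$2340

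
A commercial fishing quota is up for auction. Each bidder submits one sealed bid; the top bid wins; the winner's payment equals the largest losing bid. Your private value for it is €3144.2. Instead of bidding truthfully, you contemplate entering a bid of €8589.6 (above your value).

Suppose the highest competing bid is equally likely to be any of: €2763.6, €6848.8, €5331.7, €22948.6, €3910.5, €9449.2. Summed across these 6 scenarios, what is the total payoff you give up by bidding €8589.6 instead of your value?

€6658.4

The deviation costs you only when the competing bid falls strictly between €3144.2 and €8589.6; elsewhere both bids give the same outcome.
€2763.6: outcomes coincide → loss €0.
€6848.8: truthful payoff €0, deviation payoff −€3704.6 → loss €3704.6.
€5331.7: truthful payoff €0, deviation payoff −€2187.5 → loss €2187.5.
€22948.6: outcomes coincide → loss €0.
€3910.5: truthful payoff €0, deviation payoff −€766.3 → loss €766.3.
€9449.2: outcomes coincide → loss €0.
Total loss = €3704.6 + €2187.5 + €766.3 = €6658.4.
Because the price is fixed by the runner-up's bid, deviating from your value can only change a good outcome into a bad one — never the reverse.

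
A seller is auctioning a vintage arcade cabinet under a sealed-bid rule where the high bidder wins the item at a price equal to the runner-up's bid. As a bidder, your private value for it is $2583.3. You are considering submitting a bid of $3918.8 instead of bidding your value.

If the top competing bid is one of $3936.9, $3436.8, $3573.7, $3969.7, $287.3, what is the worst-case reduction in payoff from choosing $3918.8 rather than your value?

$990.4

$3936.9: same outcome either way → loss $0.
$3436.8: truthful gives $0, deviation gives −$853.5 → loss $853.5.
$3573.7: truthful gives $0, deviation gives −$990.4 → loss $990.4.
$3969.7: same outcome either way → loss $0.
$287.3: same outcome either way → loss $0.
Maximum loss: $990.4.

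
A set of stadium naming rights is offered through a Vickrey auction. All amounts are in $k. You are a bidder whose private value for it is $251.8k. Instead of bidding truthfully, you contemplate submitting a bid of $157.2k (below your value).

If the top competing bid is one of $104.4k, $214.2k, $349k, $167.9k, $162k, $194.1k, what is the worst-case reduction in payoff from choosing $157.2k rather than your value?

$89.8k

$104.4k: same outcome either way → loss $0k.
$214.2k: truthful gives $37.6k, deviation gives $0k → loss $37.6k.
$349k: same outcome either way → loss $0k.
$167.9k: truthful gives $83.9k, deviation gives $0k → loss $83.9k.
$162k: truthful gives $89.8k, deviation gives $0k → loss $89.8k.
$194.1k: truthful gives $57.7k, deviation gives $0k → loss $57.7k.
Maximum loss: $89.8k.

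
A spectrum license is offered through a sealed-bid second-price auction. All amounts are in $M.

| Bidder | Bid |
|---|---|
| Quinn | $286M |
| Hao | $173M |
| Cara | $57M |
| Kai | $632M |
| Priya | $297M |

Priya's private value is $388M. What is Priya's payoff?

$0M

Highest bid: Kai at $632M, so Kai wins.
Second-highest bid: Priya at $297M — that is the price the winner pays.
Priya did not win, so Priya pays nothing and receives nothing: payoff $0M.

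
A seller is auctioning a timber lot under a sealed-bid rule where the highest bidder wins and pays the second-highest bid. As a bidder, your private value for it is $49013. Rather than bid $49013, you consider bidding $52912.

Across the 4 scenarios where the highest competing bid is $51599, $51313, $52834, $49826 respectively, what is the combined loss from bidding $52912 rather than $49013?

$9520

The deviation costs you only when the competing bid falls strictly between $49013 and $52912; elsewhere both bids give the same outcome.
$51599: truthful payoff $0, deviation payoff −$2586 → loss $2586.
$51313: truthful payoff $0, deviation payoff −$2300 → loss $2300.
$52834: truthful payoff $0, deviation payoff −$3821 → loss $3821.
$49826: truthful payoff $0, deviation payoff −$813 → loss $813.
Total loss = $2586 + $2300 + $3821 + $813 = $9520.
Because the price is fixed by the runner-up's bid, deviating from your value can only change a good outcome into a bad one — never the reverse.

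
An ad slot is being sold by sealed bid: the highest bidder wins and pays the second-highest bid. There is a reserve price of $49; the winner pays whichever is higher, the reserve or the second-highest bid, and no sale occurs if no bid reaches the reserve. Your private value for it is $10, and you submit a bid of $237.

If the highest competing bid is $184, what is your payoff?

−$174

Your bid $237 is the highest and exceeds the reserve.
Price = max(second-highest bid, reserve) = max($184, $49) = $184.
Payoff = $10 − $184 = −$174.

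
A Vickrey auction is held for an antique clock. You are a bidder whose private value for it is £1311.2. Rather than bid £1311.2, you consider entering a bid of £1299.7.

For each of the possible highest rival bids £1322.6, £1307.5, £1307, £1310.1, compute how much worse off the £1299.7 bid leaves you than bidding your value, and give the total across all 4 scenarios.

The deviation costs you only when the competing bid falls strictly between £1299.7 and £1311.2; elsewhere both bids give the same outcome.
£1322.6: outcomes coincide → loss £0.
£1307.5: truthful payoff £3.7, deviation payoff £0 → loss £3.7.
£1307: truthful payoff £4.2, deviation payoff £0 → loss £4.2.
£1310.1: truthful payoff £1.1, deviation payoff £0 → loss £1.1.
Total loss = £3.7 + £4.2 + £1.1 = £9.

£9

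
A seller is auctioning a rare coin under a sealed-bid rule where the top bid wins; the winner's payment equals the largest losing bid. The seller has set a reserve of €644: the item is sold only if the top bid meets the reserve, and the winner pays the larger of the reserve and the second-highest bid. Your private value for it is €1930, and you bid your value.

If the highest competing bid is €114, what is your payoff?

Your bid €1930 is the highest and exceeds the reserve.
Price = max(second-highest bid, reserve) = max(€114, €644) = €644.
Payoff = €1930 − €644 = €1286.

€1286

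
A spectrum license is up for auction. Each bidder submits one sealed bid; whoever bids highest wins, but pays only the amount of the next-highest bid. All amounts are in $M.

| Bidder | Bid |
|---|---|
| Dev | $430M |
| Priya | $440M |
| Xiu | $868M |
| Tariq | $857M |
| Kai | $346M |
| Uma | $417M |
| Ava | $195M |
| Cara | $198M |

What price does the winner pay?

Highest bid: Xiu at $868M, so Xiu wins.
Second-highest bid: Tariq at $857M — that is the price the winner pays.

$857M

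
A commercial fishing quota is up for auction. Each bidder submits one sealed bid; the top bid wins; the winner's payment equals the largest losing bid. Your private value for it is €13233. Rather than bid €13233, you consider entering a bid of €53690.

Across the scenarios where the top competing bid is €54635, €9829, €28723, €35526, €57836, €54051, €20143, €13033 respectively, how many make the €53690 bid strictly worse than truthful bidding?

3

The deviation hurts exactly when the highest competing bid lies strictly between €13233 and €53690 — overbidding then wins at a price above your value.
€54635: above both → same outcome either way.
€9829: below both → same outcome either way.
€28723: inside the interval → strictly worse (loss €15490).
€35526: inside the interval → strictly worse (loss €22293).
€57836: above both → same outcome either way.
€54051: above both → same outcome either way.
€20143: inside the interval → strictly worse (loss €6910).
€13033: below both → same outcome either way.
Count: 3.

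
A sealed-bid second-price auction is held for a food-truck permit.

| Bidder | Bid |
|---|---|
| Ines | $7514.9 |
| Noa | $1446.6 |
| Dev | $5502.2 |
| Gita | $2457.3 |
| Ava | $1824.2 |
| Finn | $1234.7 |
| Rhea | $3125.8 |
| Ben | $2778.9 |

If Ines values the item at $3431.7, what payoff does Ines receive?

Highest bid: Ines at $7514.9, so Ines wins.
Second-highest bid: Dev at $5502.2 — that is the price the winner pays.
Ines's payoff = value − price = $3431.7 − $5502.2 = −$2070.5.

−$2070.5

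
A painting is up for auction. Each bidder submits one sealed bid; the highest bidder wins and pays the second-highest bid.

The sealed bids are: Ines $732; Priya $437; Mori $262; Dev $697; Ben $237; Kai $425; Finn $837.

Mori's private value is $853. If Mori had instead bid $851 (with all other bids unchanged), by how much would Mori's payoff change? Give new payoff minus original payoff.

The highest bid among the other bidders is $837; Mori's bid doesn't change that.
Original bid $262: Mori is not highest (top rival bid is $837); payoff $0.
Alternative bid $851: Mori is highest, pays the top rival bid $837; payoff $853 − $837 = $16.
Change in payoff = $16 − ($0) = $16.

$16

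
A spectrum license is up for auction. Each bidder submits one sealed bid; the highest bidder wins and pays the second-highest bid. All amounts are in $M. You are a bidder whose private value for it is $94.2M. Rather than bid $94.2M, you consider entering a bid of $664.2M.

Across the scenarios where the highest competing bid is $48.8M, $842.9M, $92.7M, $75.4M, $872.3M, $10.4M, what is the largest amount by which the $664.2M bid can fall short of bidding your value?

$0M

$48.8M: same outcome either way → loss $0M.
$842.9M: same outcome either way → loss $0M.
$92.7M: same outcome either way → loss $0M.
$75.4M: same outcome either way → loss $0M.
$872.3M: same outcome either way → loss $0M.
$10.4M: same outcome either way → loss $0M.
Maximum loss: $0M.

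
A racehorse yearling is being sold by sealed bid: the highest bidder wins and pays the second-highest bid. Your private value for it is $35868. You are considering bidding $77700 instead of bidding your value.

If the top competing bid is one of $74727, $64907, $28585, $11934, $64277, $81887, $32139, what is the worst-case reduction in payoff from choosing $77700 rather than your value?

$38859

$74727: truthful gives $0, deviation gives −$38859 → loss $38859.
$64907: truthful gives $0, deviation gives −$29039 → loss $29039.
$28585: same outcome either way → loss $0.
$11934: same outcome either way → loss $0.
$64277: truthful gives $0, deviation gives −$28409 → loss $28409.
$81887: same outcome either way → loss $0.
$32139: same outcome either way → loss $0.
Maximum loss: $38859.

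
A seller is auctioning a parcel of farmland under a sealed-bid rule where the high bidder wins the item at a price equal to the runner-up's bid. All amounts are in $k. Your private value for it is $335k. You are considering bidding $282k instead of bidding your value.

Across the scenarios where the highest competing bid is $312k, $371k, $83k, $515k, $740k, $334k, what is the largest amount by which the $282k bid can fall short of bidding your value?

$23k

$312k: truthful gives $23k, deviation gives $0k → loss $23k.
$371k: same outcome either way → loss $0k.
$83k: same outcome either way → loss $0k.
$515k: same outcome either way → loss $0k.
$740k: same outcome either way → loss $0k.
$334k: truthful gives $1k, deviation gives $0k → loss $1k.
Maximum loss: $23k.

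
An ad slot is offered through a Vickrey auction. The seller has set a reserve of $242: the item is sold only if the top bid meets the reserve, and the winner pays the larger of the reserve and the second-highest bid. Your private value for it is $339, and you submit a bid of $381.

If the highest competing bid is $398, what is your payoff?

Your bid $381 is below the highest competing bid $398, so you lose. Payoff $0.

$0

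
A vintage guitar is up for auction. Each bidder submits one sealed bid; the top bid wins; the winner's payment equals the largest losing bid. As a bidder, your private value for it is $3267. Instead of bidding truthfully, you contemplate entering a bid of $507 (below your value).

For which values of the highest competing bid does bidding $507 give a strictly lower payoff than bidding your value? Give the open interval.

($507, $3267)

If the competing bid is below $507, both bids win at the same price — no difference.
If it is above $3267, both bids lose — no difference.
If it lies strictly between $507 and $3267, bidding your value wins at a price below your value (positive payoff) while bidding $507 loses (payoff 0).
So the deviation strictly hurts on the open interval ($507, $3267).
In a second-price auction your bid sets only whether you win, not what you pay, so bidding your true value is weakly dominant.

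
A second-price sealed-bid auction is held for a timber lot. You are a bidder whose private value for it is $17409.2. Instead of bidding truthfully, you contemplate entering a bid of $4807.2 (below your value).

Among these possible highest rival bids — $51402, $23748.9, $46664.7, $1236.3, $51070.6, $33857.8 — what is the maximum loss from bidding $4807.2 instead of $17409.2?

$0

$51402: same outcome either way → loss $0.
$23748.9: same outcome either way → loss $0.
$46664.7: same outcome either way → loss $0.
$1236.3: same outcome either way → loss $0.
$51070.6: same outcome either way → loss $0.
$33857.8: same outcome either way → loss $0.
Maximum loss: $0.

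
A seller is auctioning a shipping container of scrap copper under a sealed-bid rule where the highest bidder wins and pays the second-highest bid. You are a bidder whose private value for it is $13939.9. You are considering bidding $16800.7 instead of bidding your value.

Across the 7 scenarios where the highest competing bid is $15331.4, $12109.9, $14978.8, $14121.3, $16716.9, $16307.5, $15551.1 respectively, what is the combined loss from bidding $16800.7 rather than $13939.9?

The deviation costs you only when the competing bid falls strictly between $13939.9 and $16800.7; elsewhere both bids give the same outcome.
$15331.4: truthful payoff $0, deviation payoff −$1391.5 → loss $1391.5.
$12109.9: outcomes coincide → loss $0.
$14978.8: truthful payoff $0, deviation payoff −$1038.9 → loss $1038.9.
$14121.3: truthful payoff $0, deviation payoff −$181.4 → loss $181.4.
$16716.9: truthful payoff $0, deviation payoff −$2777 → loss $2777.
$16307.5: truthful payoff $0, deviation payoff −$2367.6 → loss $2367.6.
$15551.1: truthful payoff $0, deviation payoff −$1611.2 → loss $1611.2.
Total loss = $1391.5 + $1038.9 + $181.4 + $2777 + $2367.6 + $1611.2 = $9367.6.

$9367.6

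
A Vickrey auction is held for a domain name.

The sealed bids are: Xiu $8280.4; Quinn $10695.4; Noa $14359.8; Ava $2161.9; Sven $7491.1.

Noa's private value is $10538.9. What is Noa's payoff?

−$156.5

Highest bid: Noa at $14359.8, so Noa wins.
Second-highest bid: Quinn at $10695.4 — that is the price the winner pays.
Noa's payoff = value − price = $10538.9 − $10695.4 = −$156.5.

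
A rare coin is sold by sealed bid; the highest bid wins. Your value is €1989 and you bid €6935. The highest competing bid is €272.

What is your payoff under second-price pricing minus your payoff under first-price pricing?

You have the highest bid, so you win under either rule.
Second-price: pay €272 → payoff €1717.
First-price: pay your own bid €6935 → payoff −€4946.
Difference = €1717 − (−€4946) = €6663.

€6663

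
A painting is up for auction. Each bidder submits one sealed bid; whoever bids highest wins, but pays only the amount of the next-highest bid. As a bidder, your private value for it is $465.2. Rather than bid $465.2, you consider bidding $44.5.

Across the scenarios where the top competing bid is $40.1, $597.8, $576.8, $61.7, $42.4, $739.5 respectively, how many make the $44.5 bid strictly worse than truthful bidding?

The deviation hurts exactly when the highest competing bid lies strictly between $44.5 and $465.2 — underbidding then forfeits a profitable win.
$40.1: below both → same outcome either way.
$597.8: above both → same outcome either way.
$576.8: above both → same outcome either way.
$61.7: inside the interval → strictly worse (loss $403.5).
$42.4: below both → same outcome either way.
$739.5: above both → same outcome either way.
Count: 1.

1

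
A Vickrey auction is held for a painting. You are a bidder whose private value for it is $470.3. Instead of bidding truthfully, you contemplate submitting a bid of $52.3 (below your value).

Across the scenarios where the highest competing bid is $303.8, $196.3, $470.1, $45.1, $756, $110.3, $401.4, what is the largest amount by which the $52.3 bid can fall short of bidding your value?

$303.8: truthful gives $166.5, deviation gives $0 → loss $166.5.
$196.3: truthful gives $274, deviation gives $0 → loss $274.
$470.1: truthful gives $0.2, deviation gives $0 → loss $0.2.
$45.1: same outcome either way → loss $0.
$756: same outcome either way → loss $0.
$110.3: truthful gives $360, deviation gives $0 → loss $360.
$401.4: truthful gives $68.9, deviation gives $0 → loss $68.9.
Maximum loss: $360.

$360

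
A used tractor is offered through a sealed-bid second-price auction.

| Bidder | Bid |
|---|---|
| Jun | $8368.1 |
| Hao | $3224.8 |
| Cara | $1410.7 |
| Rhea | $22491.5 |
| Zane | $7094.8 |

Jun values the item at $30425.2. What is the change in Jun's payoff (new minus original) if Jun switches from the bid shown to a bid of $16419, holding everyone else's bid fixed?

The highest bid among the other bidders is $22491.5; Jun's bid doesn't change that.
Original bid $8368.1: Jun is not highest (top rival bid is $22491.5); payoff $0.
Alternative bid $16419: Jun is not highest (top rival bid is $22491.5); payoff $0.
Change in payoff = $0 − ($0) = $0.

$0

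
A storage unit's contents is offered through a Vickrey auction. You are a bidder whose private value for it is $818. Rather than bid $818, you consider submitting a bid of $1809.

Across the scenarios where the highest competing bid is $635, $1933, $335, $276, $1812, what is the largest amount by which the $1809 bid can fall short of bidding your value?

$635: same outcome either way → loss $0.
$1933: same outcome either way → loss $0.
$335: same outcome either way → loss $0.
$276: same outcome either way → loss $0.
$1812: same outcome either way → loss $0.
Maximum loss: $0.

$0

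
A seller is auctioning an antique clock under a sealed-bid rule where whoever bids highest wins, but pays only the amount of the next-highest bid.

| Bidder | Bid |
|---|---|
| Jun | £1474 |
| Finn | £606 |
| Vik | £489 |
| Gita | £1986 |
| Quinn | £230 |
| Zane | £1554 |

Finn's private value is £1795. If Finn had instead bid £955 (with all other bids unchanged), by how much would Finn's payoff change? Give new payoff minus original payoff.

£0

The highest bid among the other bidders is £1986; Finn's bid doesn't change that.
Original bid £606: Finn is not highest (top rival bid is £1986); payoff £0.
Alternative bid £955: Finn is not highest (top rival bid is £1986); payoff £0.
Change in payoff = £0 − (£0) = £0.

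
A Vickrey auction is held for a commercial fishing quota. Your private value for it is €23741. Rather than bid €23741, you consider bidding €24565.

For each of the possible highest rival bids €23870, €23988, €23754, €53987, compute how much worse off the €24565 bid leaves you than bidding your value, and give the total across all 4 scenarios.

The deviation costs you only when the competing bid falls strictly between €23741 and €24565; elsewhere both bids give the same outcome.
€23870: truthful payoff €0, deviation payoff −€129 → loss €129.
€23988: truthful payoff €0, deviation payoff −€247 → loss €247.
€23754: truthful payoff €0, deviation payoff −€13 → loss €13.
€53987: outcomes coincide → loss €0.
Total loss = €129 + €247 + €13 = €389.

€389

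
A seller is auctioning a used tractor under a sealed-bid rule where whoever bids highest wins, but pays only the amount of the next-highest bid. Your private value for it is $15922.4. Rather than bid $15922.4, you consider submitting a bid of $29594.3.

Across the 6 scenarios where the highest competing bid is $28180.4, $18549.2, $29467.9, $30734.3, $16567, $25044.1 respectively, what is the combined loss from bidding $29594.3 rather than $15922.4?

$38196.6

The deviation costs you only when the competing bid falls strictly between $15922.4 and $29594.3; elsewhere both bids give the same outcome.
$28180.4: truthful payoff $0, deviation payoff −$12258 → loss $12258.
$18549.2: truthful payoff $0, deviation payoff −$2626.8 → loss $2626.8.
$29467.9: truthful payoff $0, deviation payoff −$13545.5 → loss $13545.5.
$30734.3: outcomes coincide → loss $0.
$16567: truthful payoff $0, deviation payoff −$644.6 → loss $644.6.
$25044.1: truthful payoff $0, deviation payoff −$9121.7 → loss $9121.7.
Total loss = $12258 + $2626.8 + $13545.5 + $644.6 + $9121.7 = $38196.6.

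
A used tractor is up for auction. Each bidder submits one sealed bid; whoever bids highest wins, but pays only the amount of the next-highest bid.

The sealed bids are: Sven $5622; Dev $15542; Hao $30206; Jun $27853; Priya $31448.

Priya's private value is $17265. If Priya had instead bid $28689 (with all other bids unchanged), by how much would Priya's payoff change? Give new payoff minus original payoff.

The highest bid among the other bidders is $30206; Priya's bid doesn't change that.
Original bid $31448: Priya is highest, pays the top rival bid $30206; payoff $17265 − $30206 = −$12941.
Alternative bid $28689: Priya is not highest (top rival bid is $30206); payoff $0.
Change in payoff = $0 − (−$12941) = $12941.

$12941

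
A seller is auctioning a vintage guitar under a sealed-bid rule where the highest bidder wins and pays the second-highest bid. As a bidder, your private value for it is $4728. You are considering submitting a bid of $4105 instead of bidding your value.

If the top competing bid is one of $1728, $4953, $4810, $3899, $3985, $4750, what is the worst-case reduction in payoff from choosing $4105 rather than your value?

$0

$1728: same outcome either way → loss $0.
$4953: same outcome either way → loss $0.
$4810: same outcome either way → loss $0.
$3899: same outcome either way → loss $0.
$3985: same outcome either way → loss $0.
$4750: same outcome either way → loss $0.
Maximum loss: $0.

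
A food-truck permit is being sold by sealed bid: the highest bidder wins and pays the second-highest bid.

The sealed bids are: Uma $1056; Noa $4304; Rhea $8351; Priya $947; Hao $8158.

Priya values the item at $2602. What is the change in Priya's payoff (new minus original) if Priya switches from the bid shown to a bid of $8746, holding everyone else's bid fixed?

−$5749

The highest bid among the other bidders is $8351; Priya's bid doesn't change that.
Original bid $947: Priya is not highest (top rival bid is $8351); payoff $0.
Alternative bid $8746: Priya is highest, pays the top rival bid $8351; payoff $2602 − $8351 = −$5749.
Change in payoff = −$5749 − ($0) = −$5749.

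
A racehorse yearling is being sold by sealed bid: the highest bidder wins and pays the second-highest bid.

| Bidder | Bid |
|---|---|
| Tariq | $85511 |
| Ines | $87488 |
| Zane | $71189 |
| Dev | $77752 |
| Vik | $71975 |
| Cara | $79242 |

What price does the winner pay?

$85511

Highest bid: Ines at $87488, so Ines wins.
Second-highest bid: Tariq at $85511 — that is the price the winner pays.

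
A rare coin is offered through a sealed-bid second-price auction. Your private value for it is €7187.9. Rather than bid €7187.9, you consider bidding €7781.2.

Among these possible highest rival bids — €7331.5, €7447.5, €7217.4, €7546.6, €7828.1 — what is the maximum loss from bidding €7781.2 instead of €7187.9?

€358.7

€7331.5: truthful gives €0, deviation gives −€143.6 → loss €143.6.
€7447.5: truthful gives €0, deviation gives −€259.6 → loss €259.6.
€7217.4: truthful gives €0, deviation gives −€29.5 → loss €29.5.
€7546.6: truthful gives €0, deviation gives −€358.7 → loss €358.7.
€7828.1: same outcome either way → loss €0.
Maximum loss: €358.7.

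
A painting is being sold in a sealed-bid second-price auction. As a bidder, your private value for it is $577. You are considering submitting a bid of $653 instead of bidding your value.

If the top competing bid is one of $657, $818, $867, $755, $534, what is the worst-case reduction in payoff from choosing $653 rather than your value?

$657: same outcome either way → loss $0.
$818: same outcome either way → loss $0.
$867: same outcome either way → loss $0.
$755: same outcome either way → loss $0.
$534: same outcome either way → loss $0.
Maximum loss: $0.

$0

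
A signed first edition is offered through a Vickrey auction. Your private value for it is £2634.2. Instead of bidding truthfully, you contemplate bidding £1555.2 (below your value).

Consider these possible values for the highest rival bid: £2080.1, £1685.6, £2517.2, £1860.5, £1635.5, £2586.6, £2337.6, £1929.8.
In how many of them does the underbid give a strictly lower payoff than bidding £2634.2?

8

The deviation hurts exactly when the highest competing bid lies strictly between £1555.2 and £2634.2 — underbidding then forfeits a profitable win.
£2080.1: inside the interval → strictly worse (loss £554.1).
£1685.6: inside the interval → strictly worse (loss £948.6).
£2517.2: inside the interval → strictly worse (loss £117).
£1860.5: inside the interval → strictly worse (loss £773.7).
£1635.5: inside the interval → strictly worse (loss £998.7).
£2586.6: inside the interval → strictly worse (loss £47.6).
£2337.6: inside the interval → strictly worse (loss £296.6).
£1929.8: inside the interval → strictly worse (loss £704.4).
Count: 8.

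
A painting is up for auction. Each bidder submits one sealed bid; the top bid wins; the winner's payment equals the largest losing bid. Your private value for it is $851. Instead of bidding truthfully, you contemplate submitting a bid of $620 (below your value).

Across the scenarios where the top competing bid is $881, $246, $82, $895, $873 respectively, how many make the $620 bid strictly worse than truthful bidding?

0

The deviation hurts exactly when the highest competing bid lies strictly between $620 and $851 — underbidding then forfeits a profitable win.
$881: above both → same outcome either way.
$246: below both → same outcome either way.
$82: below both → same outcome either way.
$895: above both → same outcome either way.
$873: above both → same outcome either way.
Count: 0.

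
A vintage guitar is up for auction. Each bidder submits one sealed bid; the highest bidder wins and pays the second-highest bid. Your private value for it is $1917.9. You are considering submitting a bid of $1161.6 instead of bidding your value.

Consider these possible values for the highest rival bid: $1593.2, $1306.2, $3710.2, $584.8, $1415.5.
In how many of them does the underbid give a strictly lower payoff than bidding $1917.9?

3

The deviation hurts exactly when the highest competing bid lies strictly between $1161.6 and $1917.9 — underbidding then forfeits a profitable win.
$1593.2: inside the interval → strictly worse (loss $324.7).
$1306.2: inside the interval → strictly worse (loss $611.7).
$3710.2: above both → same outcome either way.
$584.8: below both → same outcome either way.
$1415.5: inside the interval → strictly worse (loss $502.4).
Count: 3.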